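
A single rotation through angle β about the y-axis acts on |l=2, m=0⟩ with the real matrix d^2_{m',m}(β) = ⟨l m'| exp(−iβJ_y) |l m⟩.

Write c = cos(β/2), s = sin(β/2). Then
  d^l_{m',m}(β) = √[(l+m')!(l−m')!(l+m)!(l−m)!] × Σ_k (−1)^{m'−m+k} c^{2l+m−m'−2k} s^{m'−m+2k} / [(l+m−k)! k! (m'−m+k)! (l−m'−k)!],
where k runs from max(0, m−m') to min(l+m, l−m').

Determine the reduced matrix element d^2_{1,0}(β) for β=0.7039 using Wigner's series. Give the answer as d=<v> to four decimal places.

d^2_{1,0}(β=0.7039) via Wigner's sum:
c=cos(0.7039/2)=0.938702, s=sin(0.7039/2)=0.344729; N=√[6·1·2·2]=4.898979
k: max(0,(0)−(1))=0 … min(2+(0),2−(1))=1
  k=0: (−1)^1·4.8990/(2)·0.9387^3·0.3447^1 = -0.698453
  k=1: (−1)^2·4.8990/(2)·0.9387^1·0.3447^3 = +0.094197
d^2_{1,0}(0.7039) = -0.698453 +0.094197 = -0.604256

d=-0.6043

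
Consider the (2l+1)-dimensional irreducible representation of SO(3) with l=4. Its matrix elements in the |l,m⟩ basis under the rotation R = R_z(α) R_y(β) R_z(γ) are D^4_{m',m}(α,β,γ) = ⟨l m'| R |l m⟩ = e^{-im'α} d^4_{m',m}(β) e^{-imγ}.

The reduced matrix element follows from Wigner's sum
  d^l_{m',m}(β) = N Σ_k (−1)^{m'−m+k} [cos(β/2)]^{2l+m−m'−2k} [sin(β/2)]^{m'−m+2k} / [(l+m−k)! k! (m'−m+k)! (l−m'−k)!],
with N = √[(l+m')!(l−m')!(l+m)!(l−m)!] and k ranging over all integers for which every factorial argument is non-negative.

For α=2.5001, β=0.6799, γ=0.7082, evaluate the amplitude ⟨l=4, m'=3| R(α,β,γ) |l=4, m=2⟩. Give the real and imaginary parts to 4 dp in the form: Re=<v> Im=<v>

Re=0.4508 Im=0.2510

Split into d^4_{3,2}(β=0.6799) × two z-phases.
c=cos(0.6799/2)=0.942771, s=sin(0.6799/2)=0.333440; N=√[5040·1·720·2]=2693.993318
k∈{0,1} keeps every argument non-negative
  k=0: (−1)^1·2693.9933/(720)·0.9428^7·0.3334^1 = -0.825898
  k=1: (−1)^2·2693.9933/(240)·0.9428^5·0.3334^3 = +0.309935
d^4_{3,2}(0.6799) = -0.825898 +0.309935 = -0.515963
D = (+0.346354-0.938104i)·(-0.515963)·(+0.153784-0.988105i) = +0.450787+0.251015i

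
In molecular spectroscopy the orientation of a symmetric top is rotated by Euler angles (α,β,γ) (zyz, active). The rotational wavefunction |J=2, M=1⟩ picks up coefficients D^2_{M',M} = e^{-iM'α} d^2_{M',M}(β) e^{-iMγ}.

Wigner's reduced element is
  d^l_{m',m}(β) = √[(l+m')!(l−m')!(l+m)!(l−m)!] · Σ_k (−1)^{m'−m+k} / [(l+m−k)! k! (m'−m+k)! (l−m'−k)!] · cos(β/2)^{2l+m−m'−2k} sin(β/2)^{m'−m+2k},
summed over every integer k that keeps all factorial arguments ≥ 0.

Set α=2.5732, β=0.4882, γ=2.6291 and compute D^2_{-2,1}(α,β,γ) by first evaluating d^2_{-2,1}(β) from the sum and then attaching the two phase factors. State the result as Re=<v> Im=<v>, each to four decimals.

First d^2_{-2,1}(β=0.4882), then the phase factors e^{-i(-2)α} and e^{-i(1)γ}:
c=cos(0.4882/2)=0.970355, s=sin(0.4882/2)=0.241683; N=√[1·24·6·1]=12.000000
Admissible k: 3..3 (factorial args all ≥0)
  k=3: (−1)^0·12.0000/(6)·0.9704^1·0.2417^3 = +0.027397
d^2_{-2,1}(0.4882) = +0.027397
Attach z-rotation phases: D = e^{-i(-2)(2.5732)}·(+0.027397)·e^{-i(1)(2.6291)} = -0.022229+0.016014i

Re=-0.0222 Im=0.0160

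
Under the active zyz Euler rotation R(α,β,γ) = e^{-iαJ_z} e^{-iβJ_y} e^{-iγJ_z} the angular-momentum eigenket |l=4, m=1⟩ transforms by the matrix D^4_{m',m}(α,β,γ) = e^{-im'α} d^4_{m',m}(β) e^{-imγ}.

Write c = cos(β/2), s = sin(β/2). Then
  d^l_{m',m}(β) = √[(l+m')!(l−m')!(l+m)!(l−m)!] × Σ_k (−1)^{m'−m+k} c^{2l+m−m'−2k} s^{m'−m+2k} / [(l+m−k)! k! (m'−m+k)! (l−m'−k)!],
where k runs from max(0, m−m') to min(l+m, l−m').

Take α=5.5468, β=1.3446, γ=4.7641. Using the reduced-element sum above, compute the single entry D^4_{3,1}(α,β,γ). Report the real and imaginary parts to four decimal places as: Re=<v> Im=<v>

Re=0.0330 Im=0.0219

D^4_{3,1}(5.5468,1.3446,4.7641) = e^{-i·3·5.5468}·d^4_{3,1}(1.3446)·e^{-i·1·4.7641}. Compute d first:
With c≡cos(β/2)=0.782391 and s≡sin(β/2)=0.622787, N=[5040·1·120·6]^{1/2}=1904.940944
The bounds max(0,m−m')=0 and min(l+m,l−m')=1 give 2 terms
  k=0: (−1)^2·1904.9409/(240)·0.7824^6·0.6228^2 = +0.706145
  k=1: (−1)^3·1904.9409/(144)·0.7824^4·0.6228^4 = -0.745716
d^4_{3,1}(1.3446) = +0.706145 -0.745716 = -0.039572
D = (-0.595879+0.803074i)·(-0.039572)·(+0.051688+0.998663i) = +0.032955+0.021906i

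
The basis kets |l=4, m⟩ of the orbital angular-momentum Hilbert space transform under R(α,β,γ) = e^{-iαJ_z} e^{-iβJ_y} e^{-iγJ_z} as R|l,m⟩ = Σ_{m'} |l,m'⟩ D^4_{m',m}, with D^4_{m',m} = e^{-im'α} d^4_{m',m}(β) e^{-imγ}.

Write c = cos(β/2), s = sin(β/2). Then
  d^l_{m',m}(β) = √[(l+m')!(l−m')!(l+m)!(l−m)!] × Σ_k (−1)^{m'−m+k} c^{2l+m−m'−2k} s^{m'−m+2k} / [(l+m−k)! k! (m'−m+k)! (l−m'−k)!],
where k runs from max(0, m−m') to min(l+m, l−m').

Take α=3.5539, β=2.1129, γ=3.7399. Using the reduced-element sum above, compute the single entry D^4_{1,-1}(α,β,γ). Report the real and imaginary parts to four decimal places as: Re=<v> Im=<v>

First d^4_{1,-1}(β=2.1129), then the phase factors e^{-i(1)α} and e^{-i(-1)γ}:
Half-angle: c=0.491966, s=0.870614. N=√(120·6·6·120)=720.000000
k∈{0,1,2,3} keeps every argument non-negative
  k=0: (−1)^2·720.0000/(72)·0.4920^6·0.8706^2 = +0.107464
  k=1: (−1)^3·720.0000/(24)·0.4920^4·0.8706^4 = -1.009636
  k=2: (−1)^4·720.0000/(48)·0.4920^2·0.8706^6 = +1.580944
  k=3: (−1)^5·720.0000/(720)·0.4920^0·0.8706^8 = -0.330071
d^4_{1,-1}(2.1129) = +0.107464 -1.009636 +1.580944 -0.330071 = +0.348701
D = (-0.916199+0.400724i)·(+0.348701)·(-0.826290-0.563245i) = +0.342687+0.064485i

Re=0.3427 Im=0.0645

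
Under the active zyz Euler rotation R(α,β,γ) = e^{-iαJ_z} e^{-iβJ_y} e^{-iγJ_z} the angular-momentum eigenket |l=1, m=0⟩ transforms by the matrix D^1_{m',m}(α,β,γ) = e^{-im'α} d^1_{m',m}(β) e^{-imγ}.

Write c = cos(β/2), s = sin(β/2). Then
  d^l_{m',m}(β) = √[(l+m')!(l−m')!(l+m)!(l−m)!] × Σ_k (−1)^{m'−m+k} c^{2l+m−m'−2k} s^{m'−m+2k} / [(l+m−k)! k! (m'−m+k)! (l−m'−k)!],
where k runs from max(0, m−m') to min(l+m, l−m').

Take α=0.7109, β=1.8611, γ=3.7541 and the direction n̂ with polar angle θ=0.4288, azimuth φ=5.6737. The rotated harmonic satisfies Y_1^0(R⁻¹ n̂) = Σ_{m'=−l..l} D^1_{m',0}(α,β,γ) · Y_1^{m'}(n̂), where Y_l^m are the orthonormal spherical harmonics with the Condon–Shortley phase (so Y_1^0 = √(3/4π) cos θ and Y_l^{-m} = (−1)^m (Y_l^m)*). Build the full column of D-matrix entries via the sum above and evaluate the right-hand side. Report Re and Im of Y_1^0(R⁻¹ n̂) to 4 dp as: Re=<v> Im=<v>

Re=-0.0790 Im=0.0000

Need the full column D^1_{m',0} for m'=−1..1 at α=0.7109, β=1.8611, γ=3.7541.
cos(β/2)=0.597393, sin(β/2)=0.801949
d^1_{-1,0}: single k=1 term ⇒ +0.677519;  D = +0.513407+0.442092i
d^1_{0,0}: k∈[0..1] ⇒ +0.356878 -0.643122 = -0.286243;  D = -0.286243+0.000000i
d^1_{1,0}: single k=0 term ⇒ -0.677519;  D = -0.513407+0.442092i
Y_1^{m'}(θ=0.4288,φ=5.6737) and Σ D·Y over m':
  (+0.5134+0.4421i)·(+0.1178+0.0822i)  (-0.2862+0.0000i)·(+0.4444+0.0000i)  (-0.5134+0.4421i)·(-0.1178+0.0822i)
Y_1^0(R⁻¹ n̂) = -0.078962+0.000000i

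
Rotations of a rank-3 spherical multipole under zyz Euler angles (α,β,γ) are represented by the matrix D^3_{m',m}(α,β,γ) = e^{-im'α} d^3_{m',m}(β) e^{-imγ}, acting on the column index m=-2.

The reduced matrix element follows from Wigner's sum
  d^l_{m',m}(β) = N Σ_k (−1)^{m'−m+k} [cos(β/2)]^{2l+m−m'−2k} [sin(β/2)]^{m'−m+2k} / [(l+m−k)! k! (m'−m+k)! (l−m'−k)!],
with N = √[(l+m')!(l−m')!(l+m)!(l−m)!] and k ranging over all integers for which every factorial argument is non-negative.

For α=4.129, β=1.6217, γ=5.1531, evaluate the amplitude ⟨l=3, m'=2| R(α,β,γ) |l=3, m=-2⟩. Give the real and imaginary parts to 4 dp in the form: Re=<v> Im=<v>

D^3_{2,-2}(4.129,1.6217,5.1531) = e^{-i·2·4.129}·d^3_{2,-2}(1.6217)·e^{-i·-2·5.1531}. Compute d first:
With c≡cos(β/2)=0.688883 and s≡sin(β/2)=0.724873, N=[120·1·1·120]^{1/2}=120.000000
k∈{0,1} keeps every argument non-negative
  k=0: (−1)^4·120.0000/(24)·0.6889^2·0.7249^4 = +0.655101
  k=1: (−1)^5·120.0000/(120)·0.6889^0·0.7249^6 = -0.145068
d^3_{2,-2}(1.6217) = +0.655101 -0.145068 = +0.510033
Attach z-rotation phases: D = e^{-i(2)(4.129)}·(+0.510033)·e^{-i(-2)(5.1531)} = -0.234347+0.453006i

Re=-0.2343 Im=0.4530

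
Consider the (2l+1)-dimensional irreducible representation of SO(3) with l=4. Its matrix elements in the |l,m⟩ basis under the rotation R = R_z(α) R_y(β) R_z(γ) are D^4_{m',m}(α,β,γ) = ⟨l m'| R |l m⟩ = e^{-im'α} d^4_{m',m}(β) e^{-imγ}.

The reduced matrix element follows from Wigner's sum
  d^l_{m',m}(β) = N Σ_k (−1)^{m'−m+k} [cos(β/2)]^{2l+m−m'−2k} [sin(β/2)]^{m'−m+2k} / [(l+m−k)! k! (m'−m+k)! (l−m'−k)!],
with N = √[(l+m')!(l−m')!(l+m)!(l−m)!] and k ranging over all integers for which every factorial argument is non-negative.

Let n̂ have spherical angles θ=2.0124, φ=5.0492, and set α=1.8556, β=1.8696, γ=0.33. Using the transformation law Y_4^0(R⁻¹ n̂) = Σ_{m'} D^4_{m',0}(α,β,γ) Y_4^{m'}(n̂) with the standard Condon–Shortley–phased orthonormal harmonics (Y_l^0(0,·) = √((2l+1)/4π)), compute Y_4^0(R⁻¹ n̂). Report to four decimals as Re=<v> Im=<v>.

Need the full column D^4_{m',0} for m'=−4..4 at α=1.8556, β=1.8696, γ=0.33.
cos(β/2)=0.593979, sin(β/2)=0.804480
d^4_{-4,0}: single k=4 term ⇒ +0.436210;  D = +0.182470+0.396212i
d^4_{-3,0}: k∈[3..4] ⇒ +0.455478 -0.835517 = -0.380039;  D = -0.286620+0.249558i
d^4_{-2,0}: k∈[2..4] ⇒ +0.269637 -1.318976 +0.907311 = -0.142027;  D = +0.119603+0.076596i
d^4_{-1,0}: k∈[1..4] ⇒ +0.093849 -1.032926 +1.894774 -0.579288 = +0.376409;  D = -0.105759+0.361246i
d^4_{0,0}: k∈[0..4] ⇒ +0.015494 -0.454756 +1.876936 -1.530224 +0.175438 = +0.082887;  D = +0.082887+0.000000i
d^4_{1,0}: k∈[0..3] ⇒ -0.093849 +1.032926 -1.894774 +0.579288 = -0.376409;  D = +0.105759+0.361246i
d^4_{2,0}: k∈[0..2] ⇒ +0.269637 -1.318976 +0.907311 = -0.142027;  D = +0.119603-0.076596i
d^4_{3,0}: k∈[0..1] ⇒ -0.455478 +0.835517 = +0.380039;  D = +0.286620+0.249558i
d^4_{4,0}: single k=0 term ⇒ +0.436210;  D = +0.182470-0.396212i
Y_4^{m'}(θ=2.0124,φ=5.0492) and Σ D·Y over m':
  (+0.1825+0.3962i)·(+0.0655-0.2883i)  (-0.2866+0.2496i)·(+0.3348+0.2101i)  (+0.1196+0.0766i)·(-0.0595+0.0475i)  (-0.1058+0.3612i)·(+0.1040+0.2970i)  (+0.0829+0.0000i)·(-0.1388+0.0000i)  (+0.1058+0.3612i)·(-0.1040+0.2970i)  (+0.1196-0.0766i)·(-0.0595-0.0475i)  (+0.2866+0.2496i)·(-0.3348+0.2101i)  (+0.1825-0.3962i)·(+0.0655+0.2883i)
Y_4^0(R⁻¹ n̂) = -0.314038+0.000000i

Re=-0.3140 Im=0.0000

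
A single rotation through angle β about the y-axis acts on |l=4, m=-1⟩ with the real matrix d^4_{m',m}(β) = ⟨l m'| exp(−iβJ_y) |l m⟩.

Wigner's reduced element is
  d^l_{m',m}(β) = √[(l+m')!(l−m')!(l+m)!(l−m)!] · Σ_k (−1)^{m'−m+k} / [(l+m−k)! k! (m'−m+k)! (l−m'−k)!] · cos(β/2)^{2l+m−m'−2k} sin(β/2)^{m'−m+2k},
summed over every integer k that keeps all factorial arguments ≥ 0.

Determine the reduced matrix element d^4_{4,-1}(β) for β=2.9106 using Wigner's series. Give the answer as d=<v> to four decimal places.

d=-0.0111

d^4_{4,-1}(β=2.9106) via Wigner's sum:
Half-angle: c=0.115240, s=0.993338. N=√(40320·1·6·120)=5387.986637
Admissible k: 0..0 (factorial args all ≥0)
  k=0: (−1)^5·5387.9866/(720)·0.1152^3·0.9933^5 = -0.011076
d^4_{4,-1}(2.9106) = -0.011076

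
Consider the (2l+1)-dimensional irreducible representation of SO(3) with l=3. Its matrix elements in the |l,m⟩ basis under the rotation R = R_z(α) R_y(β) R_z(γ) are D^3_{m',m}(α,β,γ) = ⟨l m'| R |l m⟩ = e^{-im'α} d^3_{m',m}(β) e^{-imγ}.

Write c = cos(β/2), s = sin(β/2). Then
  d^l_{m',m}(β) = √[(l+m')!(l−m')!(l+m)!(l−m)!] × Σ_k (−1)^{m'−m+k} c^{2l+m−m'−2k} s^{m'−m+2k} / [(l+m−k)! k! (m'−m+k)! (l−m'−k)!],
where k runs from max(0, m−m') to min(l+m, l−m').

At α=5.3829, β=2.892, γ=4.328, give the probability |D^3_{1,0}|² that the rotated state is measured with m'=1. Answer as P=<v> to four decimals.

D^3_{1,0}(5.3829,2.892,4.328) = e^{-i·1·5.3829}·d^3_{1,0}(2.892)·e^{-i·0·4.328}. Compute d first:
With c≡cos(β/2)=0.124473 and s≡sin(β/2)=0.992223, N=[24·2·6·6]^{1/2}=41.569219
k∈{0,1,2} keeps every argument non-negative
  k=0: (−1)^1·41.5692/(12)·0.1245^5·0.9922^1 = -0.000103
  k=1: (−1)^2·41.5692/(4)·0.1245^3·0.9922^3 = +0.019578
  k=2: (−1)^3·41.5692/(12)·0.1245^1·0.9922^5 = -0.414678
d^3_{1,0}(2.892) = -0.000103 +0.019578 -0.414678 = -0.395203
|D^3_{1,0}|² = |d^3_{1,0}(β)|² = (-0.395203)² = 0.156185 (the z-rotation phases have unit modulus)

P=0.1562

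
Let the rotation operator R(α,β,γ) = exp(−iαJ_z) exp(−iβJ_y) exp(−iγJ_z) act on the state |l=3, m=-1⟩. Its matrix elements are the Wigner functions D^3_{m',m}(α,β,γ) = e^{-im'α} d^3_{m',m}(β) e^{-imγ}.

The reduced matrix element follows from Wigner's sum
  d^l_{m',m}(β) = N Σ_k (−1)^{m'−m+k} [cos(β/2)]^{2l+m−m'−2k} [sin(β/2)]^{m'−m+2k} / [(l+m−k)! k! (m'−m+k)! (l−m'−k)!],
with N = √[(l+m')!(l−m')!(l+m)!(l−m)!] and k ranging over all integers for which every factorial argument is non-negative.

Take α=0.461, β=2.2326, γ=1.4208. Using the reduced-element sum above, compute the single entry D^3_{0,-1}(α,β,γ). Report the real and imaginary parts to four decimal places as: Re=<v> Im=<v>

First d^3_{0,-1}(β=2.2326), then the phase factors e^{-i(0)α} and e^{-i(-1)γ}:
c=cos(2.2326/2)=0.439010, s=sin(2.2326/2)=0.898482; N=√[6·6·2·24]=41.569219
k: max(0,(-1)−(0))=0 … min(3+(-1),3−(0))=2
  k=0: (−1)^1·41.5692/(12)·0.4390^5·0.8985^1 = -0.050754
  k=1: (−1)^2·41.5692/(4)·0.4390^3·0.8985^3 = +0.637769
  k=2: (−1)^3·41.5692/(12)·0.4390^1·0.8985^5 = -0.890456
d^3_{0,-1}(2.2326) = -0.050754 +0.637769 -0.890456 = -0.303441
D = (+1.000000+0.000000i)·(-0.303441)·(+0.149435+0.988772i) = -0.045345-0.300034i

Re=-0.0453 Im=-0.3000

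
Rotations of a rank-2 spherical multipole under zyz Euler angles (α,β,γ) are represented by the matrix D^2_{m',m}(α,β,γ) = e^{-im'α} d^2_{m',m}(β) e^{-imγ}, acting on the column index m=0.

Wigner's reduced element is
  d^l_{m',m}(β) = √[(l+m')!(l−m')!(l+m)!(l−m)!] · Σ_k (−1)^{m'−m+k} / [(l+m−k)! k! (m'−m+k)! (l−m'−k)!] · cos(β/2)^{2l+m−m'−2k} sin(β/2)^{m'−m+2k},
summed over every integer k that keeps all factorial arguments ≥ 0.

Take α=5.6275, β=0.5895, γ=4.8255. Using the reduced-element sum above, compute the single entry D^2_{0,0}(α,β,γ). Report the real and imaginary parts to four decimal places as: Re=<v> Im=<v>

First d^2_{0,0}(β=0.5895), then the phase factors e^{-i(0)α} and e^{-i(0)γ}:
With c≡cos(β/2)=0.956875 and s≡sin(β/2)=0.290501, N=[2·2·2·2]^{1/2}=4.000000
k∈{0,1,2} keeps every argument non-negative
  k=0: (−1)^0·4.0000/(4)·0.9569^4·0.2905^0 = +0.838341
  k=1: (−1)^1·4.0000/(1)·0.9569^2·0.2905^2 = -0.309075
  k=2: (−1)^2·4.0000/(4)·0.9569^0·0.2905^4 = +0.007122
d^2_{0,0}(0.5895) = +0.838341 -0.309075 +0.007122 = +0.536387
D = (+1.000000+0.000000i)·(+0.536387)·(+1.000000+0.000000i) = +0.536387+0.000000i

Re=0.5364 Im=0.0000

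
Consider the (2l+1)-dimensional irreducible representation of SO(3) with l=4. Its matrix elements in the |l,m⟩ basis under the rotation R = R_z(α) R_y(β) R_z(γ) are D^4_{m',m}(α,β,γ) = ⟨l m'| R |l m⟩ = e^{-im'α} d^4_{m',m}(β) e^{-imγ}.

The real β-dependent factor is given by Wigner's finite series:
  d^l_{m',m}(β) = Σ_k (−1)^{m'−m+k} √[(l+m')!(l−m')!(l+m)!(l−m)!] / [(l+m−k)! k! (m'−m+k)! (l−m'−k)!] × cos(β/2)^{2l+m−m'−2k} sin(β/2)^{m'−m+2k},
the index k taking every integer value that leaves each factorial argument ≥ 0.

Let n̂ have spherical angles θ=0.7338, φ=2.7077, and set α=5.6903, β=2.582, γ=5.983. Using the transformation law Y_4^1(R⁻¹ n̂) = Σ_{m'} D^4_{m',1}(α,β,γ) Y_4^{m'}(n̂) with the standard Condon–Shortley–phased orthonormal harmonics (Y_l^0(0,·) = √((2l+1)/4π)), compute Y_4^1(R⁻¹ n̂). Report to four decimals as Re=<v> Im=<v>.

Re=0.3287 Im=-0.0902

Need the full column D^4_{m',1} for m'=−4..4 at α=5.6903, β=2.582, γ=5.983.
cos(β/2)=0.276160, sin(β/2)=0.961112
d^4_{-4,1}: single k=5 term ⇒ +0.129254;  D = -0.062031-0.113397i
d^4_{-3,1}: k∈[4..5] ⇒ +0.065653 -0.477128 = -0.411474;  D = -0.037936+0.409722i
d^4_{-2,1}: k∈[3..5] ⇒ +0.020167 -0.366402 +0.887593 = +0.541358;  D = +0.342591-0.419166i
d^4_{-1,1}: k∈[2..5] ⇒ +0.004097 -0.148888 +0.901687 -0.728100 = +0.028797;  D = +0.027572-0.008309i
d^4_{0,1}: k∈[1..4] ⇒ +0.000527 -0.038264 +0.463466 -0.935605 = -0.509877;  D = -0.487076-0.150769i
d^4_{1,1}: k∈[0..3] ⇒ +0.000034 -0.006146 +0.148888 -0.601125 = -0.458349;  D = -0.287395-0.357054i
d^4_{2,1}: k∈[0..2] ⇒ -0.000499 +0.030250 -0.244268 = -0.214517;  D = -0.018178-0.213745i
d^4_{3,1}: k∈[0..1] ⇒ +0.003252 -0.065653 = -0.062401;  D = +0.030356-0.054520i
d^4_{4,1}: single k=0 term ⇒ -0.010671;  D = +0.009515-0.004832i
Y_4^{m'}(θ=0.7338,φ=2.7077) and Σ D·Y over m':
  (-0.0620-0.1134i)·(-0.0146+0.0878i)  (-0.0379+0.4097i)·(-0.0742-0.2691i)  (+0.3426-0.4192i)·(+0.2775+0.3274i)  (+0.0276-0.0083i)·(-0.1837-0.0851i)  (-0.4871-0.1508i)·(-0.3067+0.0000i)  (-0.2874-0.3571i)·(+0.1837-0.0851i)  (-0.0182-0.2137i)·(+0.2775-0.3274i)  (+0.0304-0.0545i)·(+0.0742-0.2691i)  (+0.0095-0.0048i)·(-0.0146-0.0878i)
Y_4^1(R⁻¹ n̂) = +0.328682-0.090174i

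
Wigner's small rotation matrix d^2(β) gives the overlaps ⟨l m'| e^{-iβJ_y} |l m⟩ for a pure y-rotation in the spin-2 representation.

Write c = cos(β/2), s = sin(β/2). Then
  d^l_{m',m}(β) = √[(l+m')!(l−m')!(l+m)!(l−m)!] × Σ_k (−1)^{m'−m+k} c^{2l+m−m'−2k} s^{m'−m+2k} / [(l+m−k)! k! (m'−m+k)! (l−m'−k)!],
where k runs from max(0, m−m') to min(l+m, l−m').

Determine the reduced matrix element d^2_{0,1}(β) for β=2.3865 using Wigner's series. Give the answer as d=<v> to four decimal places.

d^2_{0,1}(β=2.3865) via Wigner's sum:
c=cos(2.3865/2)=0.368641, s=sin(2.3865/2)=0.929572; N=√[2·2·6·1]=4.898979
The bounds max(0,m−m')=1 and min(l+m,l−m')=2 give 2 terms
  k=1: (−1)^0·4.8990/(2)·0.3686^3·0.9296^1 = +0.114069
  k=2: (−1)^1·4.8990/(2)·0.3686^1·0.9296^3 = -0.725317
d^2_{0,1}(2.3865) = +0.114069 -0.725317 = -0.611248

d=-0.6112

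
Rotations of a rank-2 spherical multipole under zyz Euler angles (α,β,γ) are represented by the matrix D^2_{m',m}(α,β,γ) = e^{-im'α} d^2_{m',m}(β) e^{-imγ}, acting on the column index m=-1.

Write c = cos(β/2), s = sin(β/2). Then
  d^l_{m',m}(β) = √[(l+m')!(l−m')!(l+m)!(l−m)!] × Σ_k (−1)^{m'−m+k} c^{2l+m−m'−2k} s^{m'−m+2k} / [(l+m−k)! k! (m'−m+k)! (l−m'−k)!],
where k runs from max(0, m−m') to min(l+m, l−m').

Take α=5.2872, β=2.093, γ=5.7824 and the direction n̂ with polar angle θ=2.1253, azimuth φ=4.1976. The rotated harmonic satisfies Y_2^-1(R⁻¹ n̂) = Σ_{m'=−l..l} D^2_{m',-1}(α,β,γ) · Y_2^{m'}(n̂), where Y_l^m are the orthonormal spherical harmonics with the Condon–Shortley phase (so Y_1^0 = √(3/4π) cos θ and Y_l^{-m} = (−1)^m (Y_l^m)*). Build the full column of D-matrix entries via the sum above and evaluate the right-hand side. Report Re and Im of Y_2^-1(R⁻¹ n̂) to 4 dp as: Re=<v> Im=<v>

Re=0.2751 Im=0.2501

Need the full column D^2_{m',-1} for m'=−2..2 at α=5.2872, β=2.093, γ=5.7824.
cos(β/2)=0.500604, sin(β/2)=0.865676
d^2_{-2,-1}: single k=1 term ⇒ +0.217204;  D = -0.173066-0.131248i
d^2_{-1,-1}: k∈[0..1] ⇒ +0.062803 -0.563405 = -0.500603;  D = -0.037024+0.499232i
d^2_{0,-1}: k∈[0..1] ⇒ -0.266020 +0.795494 = +0.529474;  D = +0.464457-0.254208i
d^2_{1,-1}: k∈[0..1] ⇒ +0.563405 -0.561594 = +0.001812;  D = +0.001594+0.000861i
d^2_{2,-1}: single k=0 term ⇒ -0.649518;  D = -0.051654-0.647461i
Y_2^{m'}(θ=2.1253,φ=4.1976) and Σ D·Y over m':
  (-0.1731-0.1312i)·(-0.1438-0.2393i)  (-0.0370+0.4992i)·(+0.1703-0.3010i)  (+0.4645-0.2542i)·(-0.0531+0.0000i)  (+0.0016+0.0009i)·(-0.1703-0.3010i)  (-0.0517-0.6475i)·(-0.1438+0.2393i)
Y_2^-1(R⁻¹ n̂) = +0.275139+0.250070i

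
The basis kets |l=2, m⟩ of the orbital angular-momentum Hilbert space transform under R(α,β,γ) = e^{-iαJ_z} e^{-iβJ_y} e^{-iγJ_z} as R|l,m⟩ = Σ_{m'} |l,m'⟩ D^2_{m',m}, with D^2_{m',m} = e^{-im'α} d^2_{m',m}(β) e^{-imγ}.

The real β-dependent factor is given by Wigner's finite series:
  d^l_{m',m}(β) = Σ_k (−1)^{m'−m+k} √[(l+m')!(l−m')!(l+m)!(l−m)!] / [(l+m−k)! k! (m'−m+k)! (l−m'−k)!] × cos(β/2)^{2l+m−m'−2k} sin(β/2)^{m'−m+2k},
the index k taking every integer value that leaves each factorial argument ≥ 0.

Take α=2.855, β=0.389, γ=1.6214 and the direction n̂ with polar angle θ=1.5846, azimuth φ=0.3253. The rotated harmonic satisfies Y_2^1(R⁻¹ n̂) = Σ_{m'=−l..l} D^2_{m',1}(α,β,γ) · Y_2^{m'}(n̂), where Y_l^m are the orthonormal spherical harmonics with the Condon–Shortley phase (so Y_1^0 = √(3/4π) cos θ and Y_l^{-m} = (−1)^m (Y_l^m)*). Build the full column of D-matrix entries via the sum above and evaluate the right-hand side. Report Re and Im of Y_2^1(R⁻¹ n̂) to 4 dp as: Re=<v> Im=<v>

Re=-0.1337 Im=0.1948

Need the full column D^2_{m',1} for m'=−2..2 at α=2.855, β=0.389, γ=1.6214.
cos(β/2)=0.981144, sin(β/2)=0.193276
d^2_{-2,1}: single k=3 term ⇒ +0.014168;  D = -0.008276-0.011499i
d^2_{-1,1}: k∈[2..3] ⇒ +0.107880 -0.001395 = +0.106485;  D = +0.035230+0.100488i
d^2_{0,1}: k∈[1..2] ⇒ +0.447149 -0.017352 = +0.429797;  D = -0.021740-0.429247i
d^2_{1,1}: k∈[0..1] ⇒ +0.926684 -0.107880 = +0.818804;  D = -0.191440+0.796109i
d^2_{2,1}: single k=0 term ⇒ -0.365096;  D = -0.182226+0.316368i
Y_2^{m'}(θ=1.5846,φ=0.3253) and Σ D·Y over m':
  (-0.0083-0.0115i)·(+0.3073-0.2339i)  (+0.0352+0.1005i)·(-0.0101+0.0034i)  (-0.0217-0.4292i)·(-0.3152+0.0000i)  (-0.1914+0.7961i)·(+0.0101+0.0034i)  (-0.1822+0.3164i)·(+0.3073+0.2339i)
Y_2^1(R⁻¹ n̂) = -0.133726+0.194799i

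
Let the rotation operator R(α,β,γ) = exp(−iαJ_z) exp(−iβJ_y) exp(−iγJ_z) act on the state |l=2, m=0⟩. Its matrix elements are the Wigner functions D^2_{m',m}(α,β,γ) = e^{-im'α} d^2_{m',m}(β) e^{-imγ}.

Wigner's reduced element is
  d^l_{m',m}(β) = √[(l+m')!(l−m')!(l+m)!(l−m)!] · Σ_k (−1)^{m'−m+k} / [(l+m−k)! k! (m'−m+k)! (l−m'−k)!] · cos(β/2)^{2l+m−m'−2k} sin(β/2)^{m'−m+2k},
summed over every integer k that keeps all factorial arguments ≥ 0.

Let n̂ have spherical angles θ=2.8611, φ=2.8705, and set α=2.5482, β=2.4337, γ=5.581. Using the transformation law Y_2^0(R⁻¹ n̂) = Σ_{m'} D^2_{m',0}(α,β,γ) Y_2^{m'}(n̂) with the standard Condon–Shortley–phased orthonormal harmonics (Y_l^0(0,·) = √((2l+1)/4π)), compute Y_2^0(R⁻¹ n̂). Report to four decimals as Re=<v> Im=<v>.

Re=0.4523 Im=0.0000

Need the full column D^2_{m',0} for m'=−2..2 at α=2.5482, β=2.4337, γ=5.581.
cos(β/2)=0.346602, sin(β/2)=0.938012
d^2_{-2,0}: single k=2 term ⇒ +0.258914;  D = +0.097000-0.240057i
d^2_{-1,0}: k∈[1..2] ⇒ +0.095671 -0.700700 = -0.605030;  D = +0.501599-0.338319i
d^2_{0,0}: k∈[0..2] ⇒ +0.014432 -0.422805 +0.774166 = +0.365793;  D = +0.365793+0.000000i
d^2_{1,0}: k∈[0..1] ⇒ -0.095671 +0.700700 = +0.605030;  D = -0.501599-0.338319i
d^2_{2,0}: single k=0 term ⇒ +0.258914;  D = +0.097000+0.240057i
Y_2^{m'}(θ=2.8611,φ=2.8705) and Σ D·Y over m':
  (+0.0970-0.2401i)·(+0.0254+0.0153i)  (+0.5016-0.3383i)·(+0.1980+0.0550i)  (+0.3658+0.0000i)·(+0.5583+0.0000i)  (-0.5016-0.3383i)·(-0.1980+0.0550i)  (+0.0970+0.2401i)·(+0.0254-0.0153i)
Y_2^0(R⁻¹ n̂) = +0.452336+0.000000i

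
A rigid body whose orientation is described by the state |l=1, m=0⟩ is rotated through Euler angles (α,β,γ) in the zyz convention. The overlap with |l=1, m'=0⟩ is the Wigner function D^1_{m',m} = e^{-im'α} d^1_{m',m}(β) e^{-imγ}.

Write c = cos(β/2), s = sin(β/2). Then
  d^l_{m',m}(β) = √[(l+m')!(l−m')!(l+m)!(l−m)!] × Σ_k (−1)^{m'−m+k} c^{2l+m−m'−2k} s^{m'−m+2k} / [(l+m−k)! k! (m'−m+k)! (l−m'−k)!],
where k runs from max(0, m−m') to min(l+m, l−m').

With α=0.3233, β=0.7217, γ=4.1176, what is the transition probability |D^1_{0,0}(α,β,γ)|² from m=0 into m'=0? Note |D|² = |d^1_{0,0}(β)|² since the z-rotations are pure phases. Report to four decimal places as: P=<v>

Split into d^1_{0,0}(β=0.7217) × two z-phases.
Half-angle: c=0.935597, s=0.353070. N=√(1·1·1·1)=1.000000
k∈{0,1} keeps every argument non-negative
  k=0: (−1)^0·1.0000/(1)·0.9356^2·0.3531^0 = +0.875342
  k=1: (−1)^1·1.0000/(1)·0.9356^0·0.3531^2 = -0.124658
d^1_{0,0}(0.7217) = +0.875342 -0.124658 = +0.750684
|D^1_{0,0}|² = |d^1_{0,0}(β)|² = (+0.750684)² = 0.563526 (the z-rotation phases have unit modulus)

P=0.5635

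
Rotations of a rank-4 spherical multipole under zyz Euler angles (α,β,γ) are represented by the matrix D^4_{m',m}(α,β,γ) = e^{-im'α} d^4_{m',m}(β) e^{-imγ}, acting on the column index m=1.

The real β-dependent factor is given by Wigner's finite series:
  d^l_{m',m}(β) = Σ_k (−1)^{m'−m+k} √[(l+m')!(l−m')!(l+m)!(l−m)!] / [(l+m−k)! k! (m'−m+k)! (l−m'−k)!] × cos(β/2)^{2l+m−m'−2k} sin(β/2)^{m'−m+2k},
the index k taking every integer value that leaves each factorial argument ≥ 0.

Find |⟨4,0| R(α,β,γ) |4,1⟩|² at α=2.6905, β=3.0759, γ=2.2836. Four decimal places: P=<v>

P=0.0211

First d^4_{0,1}(β=3.0759), then the phase factors e^{-i(0)α} and e^{-i(1)γ}:
c=cos(3.0759/2)=0.032840, s=sin(3.0759/2)=0.999461; N=√[24·24·120·6]=643.987578
The bounds max(0,m−m')=1 and min(l+m,l−m')=4 give 4 terms
  k=1: (−1)^0·643.9876/(144)·0.0328^7·0.9995^1 = +0.000000
  k=2: (−1)^1·643.9876/(24)·0.0328^5·0.9995^3 = -0.000001
  k=3: (−1)^2·643.9876/(24)·0.0328^3·0.9995^5 = +0.000948
  k=4: (−1)^3·643.9876/(144)·0.0328^1·0.9995^7 = -0.146313
d^4_{0,1}(3.0759) = +0.000000 -0.000001 +0.000948 -0.146313 = -0.145366
|D^4_{0,1}|² = |d^4_{0,1}(β)|² = (-0.145366)² = 0.021131 (the z-rotation phases have unit modulus)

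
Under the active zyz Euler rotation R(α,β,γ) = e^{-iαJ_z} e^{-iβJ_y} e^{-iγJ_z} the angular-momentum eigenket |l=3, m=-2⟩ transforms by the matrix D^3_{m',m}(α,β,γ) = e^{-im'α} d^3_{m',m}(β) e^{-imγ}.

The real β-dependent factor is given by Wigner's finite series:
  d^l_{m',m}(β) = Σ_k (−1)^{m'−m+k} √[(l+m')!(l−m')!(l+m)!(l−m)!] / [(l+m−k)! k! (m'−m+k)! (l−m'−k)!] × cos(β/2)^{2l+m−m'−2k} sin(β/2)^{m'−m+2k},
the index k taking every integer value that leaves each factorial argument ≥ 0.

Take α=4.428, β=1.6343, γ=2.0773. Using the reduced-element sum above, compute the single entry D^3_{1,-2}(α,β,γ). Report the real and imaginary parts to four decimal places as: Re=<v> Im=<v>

Re=-0.3270 Im=0.0917

Split into d^3_{1,-2}(β=1.6343) × two z-phases.
c=cos(1.6343/2)=0.684302, s=sin(1.6343/2)=0.729199; N=√[24·2·1·120]=75.894664
Admissible k: 0..1 (factorial args all ≥0)
  k=0: (−1)^3·75.8947/(12)·0.6843^3·0.7292^3 = -0.785798
  k=1: (−1)^4·75.8947/(24)·0.6843^1·0.7292^5 = +0.446146
d^3_{1,-2}(1.6343) = -0.785798 +0.446146 = -0.339653
Attach z-rotation phases: D = e^{-i(1)(4.428)}·(-0.339653)·e^{-i(-2)(2.0773)} = -0.327037+0.091708i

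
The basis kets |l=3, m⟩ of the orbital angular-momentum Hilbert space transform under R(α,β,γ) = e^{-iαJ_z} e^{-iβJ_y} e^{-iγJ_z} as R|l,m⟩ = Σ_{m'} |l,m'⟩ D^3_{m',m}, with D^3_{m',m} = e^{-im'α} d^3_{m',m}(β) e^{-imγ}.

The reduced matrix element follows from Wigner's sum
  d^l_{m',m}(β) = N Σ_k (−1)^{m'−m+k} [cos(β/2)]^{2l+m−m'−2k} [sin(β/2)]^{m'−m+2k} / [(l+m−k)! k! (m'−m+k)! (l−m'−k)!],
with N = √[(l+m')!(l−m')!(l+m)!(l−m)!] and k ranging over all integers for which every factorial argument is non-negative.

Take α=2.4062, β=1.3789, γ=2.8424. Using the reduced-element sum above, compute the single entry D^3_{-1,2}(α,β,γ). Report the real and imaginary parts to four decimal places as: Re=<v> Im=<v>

D^3_{-1,2}(2.4062,1.3789,2.8424) = e^{-i·-1·2.4062}·d^3_{-1,2}(1.3789)·e^{-i·2·2.8424}. Compute d first:
With c≡cos(β/2)=0.771596 and s≡sin(β/2)=0.636113, N=[2·24·120·1]^{1/2}=75.894664
The bounds max(0,m−m')=3 and min(l+m,l−m')=4 give 2 terms
  k=3: (−1)^0·75.8947/(12)·0.7716^3·0.6361^3 = +0.747829
  k=4: (−1)^1·75.8947/(24)·0.7716^1·0.6361^5 = -0.254133
d^3_{-1,2}(1.3789) = +0.747829 -0.254133 = +0.493696
Attach z-rotation phases: D = e^{-i(-1)(2.4062)}·(+0.493696)·e^{-i(2)(2.8424)} = -0.489070+0.067429i

Re=-0.4891 Im=0.0674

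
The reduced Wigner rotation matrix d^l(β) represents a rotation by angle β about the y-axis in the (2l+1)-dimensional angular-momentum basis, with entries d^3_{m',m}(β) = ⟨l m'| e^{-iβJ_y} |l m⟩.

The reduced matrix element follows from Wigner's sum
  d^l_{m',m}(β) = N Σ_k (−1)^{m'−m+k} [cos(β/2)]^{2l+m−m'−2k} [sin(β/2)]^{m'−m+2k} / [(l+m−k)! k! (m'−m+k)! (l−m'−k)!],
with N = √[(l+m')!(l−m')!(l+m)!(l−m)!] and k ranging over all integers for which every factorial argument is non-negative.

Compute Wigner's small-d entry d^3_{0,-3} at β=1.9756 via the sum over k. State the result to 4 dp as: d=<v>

d=-0.4341

d^3_{0,-3}(β=1.9756) via Wigner's sum:
Half-angle: c=0.550528, s=0.834817. N=√(6·6·1·720)=160.996894
The bounds max(0,m−m')=0 and min(l+m,l−m')=0 give 1 term
  k=0: (−1)^3·160.9969/(36)·0.5505^3·0.8348^3 = -0.434137
d^3_{0,-3}(1.9756) = -0.434137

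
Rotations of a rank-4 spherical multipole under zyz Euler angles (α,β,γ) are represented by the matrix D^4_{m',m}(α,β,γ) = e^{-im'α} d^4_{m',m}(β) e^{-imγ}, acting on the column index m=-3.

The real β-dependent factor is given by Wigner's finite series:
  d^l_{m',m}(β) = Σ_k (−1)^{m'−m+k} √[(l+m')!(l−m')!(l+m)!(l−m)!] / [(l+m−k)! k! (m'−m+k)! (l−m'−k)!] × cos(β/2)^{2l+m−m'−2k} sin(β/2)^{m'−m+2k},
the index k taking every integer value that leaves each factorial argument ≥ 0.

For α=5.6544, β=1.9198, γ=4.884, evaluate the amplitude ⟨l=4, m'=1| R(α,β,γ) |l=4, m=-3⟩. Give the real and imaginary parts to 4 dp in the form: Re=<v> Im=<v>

First d^4_{1,-3}(β=1.9198), then the phase factors e^{-i(1)α} and e^{-i(-3)γ}:
Half-angle: c=0.573602, s=0.819134. N=√(120·6·1·5040)=1904.940944
k: max(0,(-3)−(1))=0 … min(4+(-3),4−(1))=1
  k=0: (−1)^4·1904.9409/(144)·0.5736^4·0.8191^4 = +0.644736
  k=1: (−1)^5·1904.9409/(240)·0.5736^2·0.8191^6 = -0.788900
d^4_{1,-3}(1.9198) = +0.644736 -0.788900 = -0.144164
Phases: e^{-i·(1)·5.6544}=+0.808743+0.588163i, e^{-i·(-3)·4.884}=-0.492390+0.870375i ⇒ D=+0.131209-0.059728i

Re=0.1312 Im=-0.0597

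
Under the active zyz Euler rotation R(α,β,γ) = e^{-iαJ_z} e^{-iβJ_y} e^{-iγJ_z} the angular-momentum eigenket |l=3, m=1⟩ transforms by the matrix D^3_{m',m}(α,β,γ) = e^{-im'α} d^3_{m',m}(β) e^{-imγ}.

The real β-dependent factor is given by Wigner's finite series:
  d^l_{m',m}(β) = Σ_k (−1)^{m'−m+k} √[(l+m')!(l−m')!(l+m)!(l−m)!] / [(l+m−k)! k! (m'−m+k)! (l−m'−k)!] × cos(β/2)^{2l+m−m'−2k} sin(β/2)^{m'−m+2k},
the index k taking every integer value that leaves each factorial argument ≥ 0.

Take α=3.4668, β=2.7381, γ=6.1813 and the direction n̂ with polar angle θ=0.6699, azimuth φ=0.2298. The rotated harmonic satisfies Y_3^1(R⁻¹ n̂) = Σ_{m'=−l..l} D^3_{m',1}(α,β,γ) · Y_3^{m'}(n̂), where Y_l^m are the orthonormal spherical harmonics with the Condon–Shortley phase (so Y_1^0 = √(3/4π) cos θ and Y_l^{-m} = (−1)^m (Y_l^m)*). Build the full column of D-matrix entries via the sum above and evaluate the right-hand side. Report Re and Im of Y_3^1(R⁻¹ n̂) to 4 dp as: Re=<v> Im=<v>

Re=-0.2982 Im=-0.1005

Need the full column D^3_{m',1} for m'=−3..3 at α=3.4668, β=2.7381, γ=6.1813.
cos(β/2)=0.200381, sin(β/2)=0.979718
d^3_{-3,1}: single k=4 term ⇒ +0.143272;  D = -0.067843-0.126191i
d^3_{-2,1}: k∈[3..4] ⇒ +0.047852 -0.571954 = -0.524102;  D = -0.382657-0.358129i
d^3_{-1,1}: k∈[2..4] ⇒ +0.009285 -0.295941 +0.884315 = +0.597658;  D = -0.543973-0.247566i
d^3_{0,1}: k∈[1..3] ⇒ +0.001096 -0.078629 +0.626545 = +0.549012;  D = +0.546165+0.055840i
d^3_{1,1}: k∈[0..2] ⇒ +0.000065 -0.012380 +0.221956 = +0.209641;  D = -0.204435+0.046429i
d^3_{2,1}: k∈[0..1] ⇒ -0.001001 +0.047852 = +0.046851;  D = +0.039978-0.024430i
d^3_{3,1}: single k=0 term ⇒ +0.005993;  D = -0.003848+0.004595i
Y_3^{m'}(θ=0.6699,φ=0.2298) and Σ D·Y over m':
  (-0.0678-0.1262i)·(+0.0771-0.0635i)  (-0.3827-0.3581i)·(+0.2768-0.1370i)  (-0.5440-0.2476i)·(+0.4049-0.0947i)  (+0.5462+0.0558i)·(+0.0212+0.0000i)  (-0.2044+0.0464i)·(-0.4049-0.0947i)  (+0.0400-0.0244i)·(+0.2768+0.1370i)  (-0.0038+0.0046i)·(-0.0771-0.0635i)
Y_3^1(R⁻¹ n̂) = -0.298205-0.100486i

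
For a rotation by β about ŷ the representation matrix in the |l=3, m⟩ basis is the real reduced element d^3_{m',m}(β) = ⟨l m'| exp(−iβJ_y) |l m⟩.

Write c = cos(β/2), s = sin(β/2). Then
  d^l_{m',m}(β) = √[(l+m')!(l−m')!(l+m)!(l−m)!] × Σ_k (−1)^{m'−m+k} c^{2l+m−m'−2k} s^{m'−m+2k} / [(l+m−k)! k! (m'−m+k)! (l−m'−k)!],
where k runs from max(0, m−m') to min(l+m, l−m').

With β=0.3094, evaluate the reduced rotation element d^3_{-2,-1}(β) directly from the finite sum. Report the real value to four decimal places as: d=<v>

d^3_{-2,-1}(β=0.3094) via Wigner's sum:
c=cos(0.3094/2)=0.988058, s=sin(0.3094/2)=0.154084; N=√[1·120·2·24]=75.894664
The bounds max(0,m−m')=1 and min(l+m,l−m')=2 give 2 terms
  k=1: (−1)^0·75.8947/(24)·0.9881^5·0.1541^1 = +0.458848
  k=2: (−1)^1·75.8947/(12)·0.9881^3·0.1541^3 = -0.022318
d^3_{-2,-1}(0.3094) = +0.458848 -0.022318 = +0.436530

d=0.4365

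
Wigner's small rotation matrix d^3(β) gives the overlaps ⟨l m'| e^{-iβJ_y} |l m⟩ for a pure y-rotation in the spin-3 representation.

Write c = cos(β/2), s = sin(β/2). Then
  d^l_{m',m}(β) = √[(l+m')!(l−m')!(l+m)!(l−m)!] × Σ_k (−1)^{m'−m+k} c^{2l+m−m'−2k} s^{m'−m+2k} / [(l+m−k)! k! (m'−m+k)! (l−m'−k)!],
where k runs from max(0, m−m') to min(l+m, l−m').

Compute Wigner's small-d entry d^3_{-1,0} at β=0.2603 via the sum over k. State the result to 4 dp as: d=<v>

d^3_{-1,0}(β=0.2603) via Wigner's sum:
Half-angle: c=0.991542, s=0.129783. N=√(2·24·6·6)=41.569219
Admissible k: 1..3 (factorial args all ≥0)
  k=1: (−1)^0·41.5692/(12)·0.9915^5·0.1298^1 = +0.430888
  k=2: (−1)^1·41.5692/(4)·0.9915^3·0.1298^3 = -0.022146
  k=3: (−1)^2·41.5692/(12)·0.9915^1·0.1298^5 = +0.000126
d^3_{-1,0}(0.2603) = +0.430888 -0.022146 +0.000126 = +0.408868

d=0.4089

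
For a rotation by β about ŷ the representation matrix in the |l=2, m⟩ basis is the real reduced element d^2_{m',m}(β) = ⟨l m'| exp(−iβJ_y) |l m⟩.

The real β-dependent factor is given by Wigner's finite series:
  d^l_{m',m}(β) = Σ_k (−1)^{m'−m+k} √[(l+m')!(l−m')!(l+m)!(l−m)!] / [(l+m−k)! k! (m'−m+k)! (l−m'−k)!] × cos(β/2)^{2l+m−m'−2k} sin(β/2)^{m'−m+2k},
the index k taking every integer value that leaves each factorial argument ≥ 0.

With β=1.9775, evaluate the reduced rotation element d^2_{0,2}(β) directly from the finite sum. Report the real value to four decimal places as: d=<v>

d^2_{0,2}(β=1.9775) via Wigner's sum:
c=cos(1.9775/2)=0.549734, s=sin(1.9775/2)=0.835339; N=√[2·2·24·1]=9.797959
The bounds max(0,m−m')=2 and min(l+m,l−m')=2 give 1 term
  k=2: (−1)^0·9.7980/(4)·0.5497^2·0.8353^2 = +0.516544
d^2_{0,2}(1.9775) = +0.516544

d=0.5165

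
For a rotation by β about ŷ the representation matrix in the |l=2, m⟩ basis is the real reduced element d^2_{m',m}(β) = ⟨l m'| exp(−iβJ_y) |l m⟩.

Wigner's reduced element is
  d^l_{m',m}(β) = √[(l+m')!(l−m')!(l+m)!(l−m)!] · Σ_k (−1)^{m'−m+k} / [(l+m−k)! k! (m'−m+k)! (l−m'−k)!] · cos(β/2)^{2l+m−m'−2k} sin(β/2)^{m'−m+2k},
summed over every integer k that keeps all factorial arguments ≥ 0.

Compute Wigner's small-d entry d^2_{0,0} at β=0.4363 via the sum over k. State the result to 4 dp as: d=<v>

d=0.7321

d^2_{0,0}(β=0.4363) via Wigner's sum:
With c≡cos(β/2)=0.976300 and s≡sin(β/2)=0.216424, N=[2·2·2·2]^{1/2}=4.000000
k∈{0,1,2} keeps every argument non-negative
  k=0: (−1)^0·4.0000/(4)·0.9763^4·0.2164^0 = +0.908515
  k=1: (−1)^1·4.0000/(1)·0.9763^2·0.2164^2 = -0.178581
  k=2: (−1)^2·4.0000/(4)·0.9763^0·0.2164^4 = +0.002194
d^2_{0,0}(0.4363) = +0.908515 -0.178581 +0.002194 = +0.732128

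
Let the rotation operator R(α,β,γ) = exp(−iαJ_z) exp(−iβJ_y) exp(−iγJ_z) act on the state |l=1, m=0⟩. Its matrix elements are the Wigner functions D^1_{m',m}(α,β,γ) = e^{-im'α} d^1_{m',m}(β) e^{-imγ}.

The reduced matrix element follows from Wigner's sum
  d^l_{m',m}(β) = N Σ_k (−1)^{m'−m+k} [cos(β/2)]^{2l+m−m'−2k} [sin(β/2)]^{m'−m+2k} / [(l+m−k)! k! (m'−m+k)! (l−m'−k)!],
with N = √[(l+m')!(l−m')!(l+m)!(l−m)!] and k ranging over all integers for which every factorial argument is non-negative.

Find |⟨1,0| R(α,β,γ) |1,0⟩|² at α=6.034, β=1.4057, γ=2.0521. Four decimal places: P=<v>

P=0.0270

First d^1_{0,0}(β=1.4057), then the phase factors e^{-i(0)α} and e^{-i(0)γ}:
c=cos(1.4057/2)=0.763003, s=sin(1.4057/2)=0.646395; N=√[1·1·1·1]=1.000000
The bounds max(0,m−m')=0 and min(l+m,l−m')=1 give 2 terms
  k=0: (−1)^0·1.0000/(1)·0.7630^2·0.6464^0 = +0.582174
  k=1: (−1)^1·1.0000/(1)·0.7630^0·0.6464^2 = -0.417826
d^1_{0,0}(1.4057) = +0.582174 -0.417826 = +0.164347
|D^1_{0,0}|² = |d^1_{0,0}(β)|² = (+0.164347)² = 0.027010 (the z-rotation phases have unit modulus)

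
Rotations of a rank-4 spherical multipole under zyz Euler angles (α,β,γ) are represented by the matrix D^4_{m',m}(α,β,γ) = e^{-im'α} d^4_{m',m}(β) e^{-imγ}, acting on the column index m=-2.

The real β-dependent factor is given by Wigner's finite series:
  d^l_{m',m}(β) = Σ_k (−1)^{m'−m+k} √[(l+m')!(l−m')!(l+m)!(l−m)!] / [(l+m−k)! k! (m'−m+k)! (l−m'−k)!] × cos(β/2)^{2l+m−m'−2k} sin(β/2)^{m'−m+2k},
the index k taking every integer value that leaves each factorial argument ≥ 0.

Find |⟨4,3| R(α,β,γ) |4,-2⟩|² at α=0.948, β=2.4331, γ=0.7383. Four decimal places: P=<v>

P=0.2387

D^4_{3,-2}(0.948,2.4331,0.7383) = e^{-i·3·0.948}·d^4_{3,-2}(2.4331)·e^{-i·-2·0.7383}. Compute d first:
Half-angle: c=0.346884, s=0.937908. N=√(5040·1·2·720)=2693.993318
The bounds max(0,m−m')=0 and min(l+m,l−m')=1 give 2 terms
  k=0: (−1)^5·2693.9933/(240)·0.3469^3·0.9379^5 = -0.340046
  k=1: (−1)^6·2693.9933/(720)·0.3469^1·0.9379^7 = +0.828648
d^4_{3,-2}(2.4331) = -0.340046 +0.828648 = +0.488602
|D^4_{3,-2}|² = |d^4_{3,-2}(β)|² = (+0.488602)² = 0.238732 (the z-rotation phases have unit modulus)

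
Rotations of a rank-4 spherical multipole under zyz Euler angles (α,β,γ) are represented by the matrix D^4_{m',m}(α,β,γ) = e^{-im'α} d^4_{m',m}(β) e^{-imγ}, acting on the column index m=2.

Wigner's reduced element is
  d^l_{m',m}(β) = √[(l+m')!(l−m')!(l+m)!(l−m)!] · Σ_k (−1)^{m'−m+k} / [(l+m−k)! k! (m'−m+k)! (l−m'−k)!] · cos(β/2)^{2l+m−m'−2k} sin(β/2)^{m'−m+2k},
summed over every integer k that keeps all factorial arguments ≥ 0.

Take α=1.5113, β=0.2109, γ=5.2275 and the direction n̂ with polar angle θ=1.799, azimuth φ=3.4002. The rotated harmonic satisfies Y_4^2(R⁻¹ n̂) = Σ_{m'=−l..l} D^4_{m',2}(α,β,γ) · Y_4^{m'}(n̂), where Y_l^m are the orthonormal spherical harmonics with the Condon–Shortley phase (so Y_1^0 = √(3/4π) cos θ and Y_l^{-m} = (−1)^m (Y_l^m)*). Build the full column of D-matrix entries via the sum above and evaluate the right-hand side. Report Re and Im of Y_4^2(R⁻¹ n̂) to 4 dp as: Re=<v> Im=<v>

Need the full column D^4_{m',2} for m'=−4..4 at α=1.5113, β=0.2109, γ=5.2275.
cos(β/2)=0.994445, sin(β/2)=0.105255
d^4_{-4,2}: single k=6 term ⇒ +0.000007;  D = -0.000002+0.000007i
d^4_{-3,2}: k∈[5..6] ⇒ +0.000143 -0.000001 = +0.000142;  D = +0.000133+0.000050i
d^4_{-2,2}: k∈[4..6] ⇒ +0.001800 -0.000016 +0.000000 = +0.001784;  D = +0.000730-0.001628i
d^4_{-1,2}: k∈[3..5] ⇒ +0.016038 -0.000269 +0.000001 = +0.015769;  D = -0.013979-0.007297i
d^4_{0,2}: k∈[2..4] ⇒ +0.101646 -0.003037 +0.000013 = +0.098622;  D = -0.050754+0.084560i
d^4_{1,2}: k∈[1..3] ⇒ +0.429481 -0.024057 +0.000180 = +0.405604;  D = +0.334743+0.229045i
d^4_{2,2}: k∈[0..2] ⇒ +0.956417 -0.128573 +0.001800 = +0.829644;  D = +0.508385-0.655633i
d^4_{3,2}: k∈[0..1] ⇒ -0.378767 +0.012730 = -0.366037;  D = +0.275415+0.241101i
d^4_{4,2}: single k=0 term ⇒ +0.056695;  D = -0.039815+0.040363i
Y_4^{m'}(θ=1.799,φ=3.4002) and Σ D·Y over m':
  (-0.0000+0.0000i)·(+0.2036-0.3424i)  (+0.0001+0.0001i)·(+0.1868-0.1833i)  (+0.0007-0.0016i)·(-0.1770+0.1007i)  (-0.0140-0.0073i)·(-0.2662+0.0704i)  (-0.0508+0.0846i)·(+0.1646+0.0000i)  (+0.3347+0.2290i)·(+0.2662+0.0704i)  (+0.5084-0.6556i)·(-0.1770-0.1007i)  (+0.2754+0.2411i)·(-0.1868-0.1833i)  (-0.0398+0.0404i)·(+0.2036+0.3424i)
Y_4^2(R⁻¹ n̂) = -0.116292+0.063728i

Re=-0.1163 Im=0.0637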